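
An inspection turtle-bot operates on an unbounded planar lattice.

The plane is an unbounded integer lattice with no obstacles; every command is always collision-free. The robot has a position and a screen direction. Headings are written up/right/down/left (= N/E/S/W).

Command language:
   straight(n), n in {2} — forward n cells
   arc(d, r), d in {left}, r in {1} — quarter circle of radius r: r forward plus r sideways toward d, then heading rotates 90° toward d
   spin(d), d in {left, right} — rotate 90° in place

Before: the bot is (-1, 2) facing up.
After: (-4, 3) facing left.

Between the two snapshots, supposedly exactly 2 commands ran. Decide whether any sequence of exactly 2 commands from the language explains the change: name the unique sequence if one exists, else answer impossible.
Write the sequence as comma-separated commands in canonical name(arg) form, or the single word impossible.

arc(left, 1), straight(2)

key: position moved to (-4,3) AND the heading swung to W — translation plus rotation needed
from: (-1, 2) facing up
step 1 (arc(left, 1)): (-2, 3) facing left
step 2 (straight(2)): (-4, 3) facing left
uniquely the one of 16 2-step routes that fits.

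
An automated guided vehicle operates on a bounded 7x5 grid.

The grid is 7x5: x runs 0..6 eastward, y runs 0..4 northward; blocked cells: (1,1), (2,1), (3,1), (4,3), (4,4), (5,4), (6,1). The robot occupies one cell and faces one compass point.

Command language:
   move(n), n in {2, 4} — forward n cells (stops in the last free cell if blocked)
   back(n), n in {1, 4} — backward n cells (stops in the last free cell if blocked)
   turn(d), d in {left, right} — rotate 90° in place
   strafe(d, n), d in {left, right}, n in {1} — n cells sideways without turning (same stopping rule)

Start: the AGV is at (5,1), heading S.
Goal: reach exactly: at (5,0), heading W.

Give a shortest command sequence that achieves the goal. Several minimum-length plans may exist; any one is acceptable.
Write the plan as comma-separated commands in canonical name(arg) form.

begin: at (5,1), heading S
1. move(4) → at (5,0), heading S
2. turn(right) → at (5,0), heading W
shorter routes all fall short; 2 is best.

move(4), turn(right)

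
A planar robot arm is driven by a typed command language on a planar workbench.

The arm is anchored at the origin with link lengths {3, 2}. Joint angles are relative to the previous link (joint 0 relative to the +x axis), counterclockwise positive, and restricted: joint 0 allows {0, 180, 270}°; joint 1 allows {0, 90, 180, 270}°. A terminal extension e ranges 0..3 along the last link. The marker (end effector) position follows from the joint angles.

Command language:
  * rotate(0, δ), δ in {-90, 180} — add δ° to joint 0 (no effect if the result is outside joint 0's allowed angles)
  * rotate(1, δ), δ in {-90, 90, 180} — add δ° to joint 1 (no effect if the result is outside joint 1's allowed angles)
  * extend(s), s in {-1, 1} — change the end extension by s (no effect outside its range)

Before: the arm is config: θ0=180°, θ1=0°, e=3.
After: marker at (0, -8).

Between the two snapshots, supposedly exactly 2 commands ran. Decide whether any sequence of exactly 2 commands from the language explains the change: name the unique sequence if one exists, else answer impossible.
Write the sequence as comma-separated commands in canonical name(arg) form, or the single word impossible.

key: running rotate(0, -90) before rotate(0, 180) would end elsewhere — order is forced
begin: config: θ0=180°, θ1=0°, e=3
1. rotate(0, 180) → config: θ0=0°, θ1=0°, e=3
2. rotate(0, -90) → config: θ0=270°, θ1=0°, e=3
no rival 2-sequence matches.

rotate(0, 180), rotate(0, -90)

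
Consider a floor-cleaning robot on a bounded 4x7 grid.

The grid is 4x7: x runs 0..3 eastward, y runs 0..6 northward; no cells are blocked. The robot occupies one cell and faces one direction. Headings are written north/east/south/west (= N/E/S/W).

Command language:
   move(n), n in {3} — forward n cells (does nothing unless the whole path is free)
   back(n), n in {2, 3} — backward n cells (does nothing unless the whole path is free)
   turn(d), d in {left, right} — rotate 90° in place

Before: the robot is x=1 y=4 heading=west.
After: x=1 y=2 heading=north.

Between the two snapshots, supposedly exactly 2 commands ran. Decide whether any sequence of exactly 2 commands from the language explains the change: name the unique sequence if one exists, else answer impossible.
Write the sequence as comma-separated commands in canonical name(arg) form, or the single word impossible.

turn(right), back(2)

key: position moved to (1,2) AND the heading swung to N — translation plus rotation needed
from: x=1 y=4 heading=west
[1] after turn(right): x=1 y=4 heading=north
[2] after back(2): x=1 y=2 heading=north
all 25 alternatives checked — unique.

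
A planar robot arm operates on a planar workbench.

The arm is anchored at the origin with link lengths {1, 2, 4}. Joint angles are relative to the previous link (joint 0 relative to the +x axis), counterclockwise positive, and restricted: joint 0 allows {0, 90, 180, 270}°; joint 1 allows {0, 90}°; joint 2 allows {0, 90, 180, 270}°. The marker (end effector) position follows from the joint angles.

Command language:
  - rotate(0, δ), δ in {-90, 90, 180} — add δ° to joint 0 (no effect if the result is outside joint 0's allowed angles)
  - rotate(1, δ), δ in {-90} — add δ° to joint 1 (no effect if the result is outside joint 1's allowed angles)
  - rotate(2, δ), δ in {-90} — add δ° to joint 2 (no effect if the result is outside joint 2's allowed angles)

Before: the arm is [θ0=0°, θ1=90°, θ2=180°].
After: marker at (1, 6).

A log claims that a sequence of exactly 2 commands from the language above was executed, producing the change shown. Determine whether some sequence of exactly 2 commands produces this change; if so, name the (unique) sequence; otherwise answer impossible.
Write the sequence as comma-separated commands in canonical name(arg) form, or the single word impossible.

rotate(2, -90), rotate(2, -90)

begin: [θ0=0°, θ1=90°, θ2=180°]
step 1 (rotate(2, -90)): [θ0=0°, θ1=90°, θ2=90°]
step 2 (rotate(2, -90)): [θ0=0°, θ1=90°, θ2=0°]
no other 2-command option fits: unique.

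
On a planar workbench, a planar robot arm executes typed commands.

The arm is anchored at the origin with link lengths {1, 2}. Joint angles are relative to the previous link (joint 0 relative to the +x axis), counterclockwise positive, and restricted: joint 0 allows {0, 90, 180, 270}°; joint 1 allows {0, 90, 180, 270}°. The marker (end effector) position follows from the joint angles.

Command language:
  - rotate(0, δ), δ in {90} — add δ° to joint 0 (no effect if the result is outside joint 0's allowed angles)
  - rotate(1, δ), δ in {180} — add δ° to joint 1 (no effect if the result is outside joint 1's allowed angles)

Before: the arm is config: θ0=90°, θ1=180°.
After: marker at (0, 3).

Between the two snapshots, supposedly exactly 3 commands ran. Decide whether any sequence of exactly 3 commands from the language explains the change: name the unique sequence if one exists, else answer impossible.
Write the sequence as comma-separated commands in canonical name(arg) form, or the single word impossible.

rotate(1, 180), rotate(1, 180), rotate(1, 180)

from: config: θ0=90°, θ1=180°
t=1 rotate(1, 180) ⇒ config: θ0=90°, θ1=0°
t=2 rotate(1, 180) ⇒ config: θ0=90°, θ1=180°
t=3 rotate(1, 180) ⇒ config: θ0=90°, θ1=0°
no rival 3-sequence matches.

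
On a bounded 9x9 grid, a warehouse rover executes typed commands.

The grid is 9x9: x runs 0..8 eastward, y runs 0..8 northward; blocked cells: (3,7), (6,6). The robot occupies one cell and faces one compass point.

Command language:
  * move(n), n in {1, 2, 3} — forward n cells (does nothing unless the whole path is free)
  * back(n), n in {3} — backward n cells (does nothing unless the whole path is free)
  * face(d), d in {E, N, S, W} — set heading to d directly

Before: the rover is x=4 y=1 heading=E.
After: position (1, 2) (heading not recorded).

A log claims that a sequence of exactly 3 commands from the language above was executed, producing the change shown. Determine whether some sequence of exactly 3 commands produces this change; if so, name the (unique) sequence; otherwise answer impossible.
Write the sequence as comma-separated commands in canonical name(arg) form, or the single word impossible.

key: running move(1) before back(3) would end elsewhere — order is forced
start: x=4 y=1 heading=E
step 1 (back(3)): x=1 y=1 heading=E
step 2 (face(N)): x=1 y=1 heading=N
step 3 (move(1)): x=1 y=2 heading=N
uniquely the one of 512 3-step routes that fits.

back(3), face(N), move(1)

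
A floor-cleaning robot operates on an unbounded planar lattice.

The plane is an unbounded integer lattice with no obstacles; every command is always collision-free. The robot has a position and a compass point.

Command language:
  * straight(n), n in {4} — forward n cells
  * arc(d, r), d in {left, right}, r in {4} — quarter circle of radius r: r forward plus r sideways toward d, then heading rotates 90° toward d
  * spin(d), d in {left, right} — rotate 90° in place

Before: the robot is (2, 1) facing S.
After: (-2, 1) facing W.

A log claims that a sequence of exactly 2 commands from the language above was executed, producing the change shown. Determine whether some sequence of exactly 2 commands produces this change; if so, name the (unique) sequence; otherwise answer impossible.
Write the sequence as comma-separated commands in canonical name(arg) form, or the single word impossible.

spin(right), straight(4)

key: position moved to (-2,1) AND the heading swung to W — translation plus rotation needed
start: (2, 1) facing S
[1] after spin(right): (2, 1) facing W
[2] after straight(4): (-2, 1) facing W
uniquely the one of 25 2-step routes that fits.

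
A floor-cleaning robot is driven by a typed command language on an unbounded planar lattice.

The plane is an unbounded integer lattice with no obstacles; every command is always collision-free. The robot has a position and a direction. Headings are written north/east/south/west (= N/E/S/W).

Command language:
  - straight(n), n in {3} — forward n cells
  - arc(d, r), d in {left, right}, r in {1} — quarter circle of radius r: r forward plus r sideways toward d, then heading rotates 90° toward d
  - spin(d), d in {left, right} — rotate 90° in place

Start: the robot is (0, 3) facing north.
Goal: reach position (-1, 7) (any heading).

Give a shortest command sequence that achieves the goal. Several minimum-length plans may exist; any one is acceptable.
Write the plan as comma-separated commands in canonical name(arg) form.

begin: (0, 3) facing north
[1] after straight(3): (0, 6) facing north
[2] after arc(left, 1): (-1, 7) facing west
shorter routes all fall short; 2 is best.

straight(3), arc(left, 1)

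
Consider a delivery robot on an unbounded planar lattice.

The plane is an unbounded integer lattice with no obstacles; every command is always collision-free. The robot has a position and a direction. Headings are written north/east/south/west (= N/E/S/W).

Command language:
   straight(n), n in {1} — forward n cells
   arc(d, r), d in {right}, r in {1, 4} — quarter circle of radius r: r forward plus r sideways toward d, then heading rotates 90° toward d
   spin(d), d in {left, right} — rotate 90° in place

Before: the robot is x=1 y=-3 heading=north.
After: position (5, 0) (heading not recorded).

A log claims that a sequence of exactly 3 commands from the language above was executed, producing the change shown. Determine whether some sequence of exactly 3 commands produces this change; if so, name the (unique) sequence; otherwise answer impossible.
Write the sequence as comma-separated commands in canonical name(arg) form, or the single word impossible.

arc(right, 4), spin(right), straight(1)

key: running straight(1) before arc(right, 4) would end elsewhere — order is forced
initial: x=1 y=-3 heading=north
step 1 (arc(right, 4)): x=5 y=1 heading=east
step 2 (spin(right)): x=5 y=1 heading=south
step 3 (straight(1)): x=5 y=0 heading=south
uniquely the one of 125 3-step routes that fits.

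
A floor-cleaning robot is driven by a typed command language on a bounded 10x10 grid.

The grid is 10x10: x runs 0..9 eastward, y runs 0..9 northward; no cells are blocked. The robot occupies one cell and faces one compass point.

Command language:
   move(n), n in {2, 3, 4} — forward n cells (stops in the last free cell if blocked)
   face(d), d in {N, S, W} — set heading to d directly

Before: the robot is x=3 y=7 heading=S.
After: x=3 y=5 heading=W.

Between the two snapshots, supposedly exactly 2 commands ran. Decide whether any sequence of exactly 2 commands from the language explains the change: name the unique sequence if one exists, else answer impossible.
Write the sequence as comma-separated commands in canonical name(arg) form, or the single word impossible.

move(2), face(W)

key: running face(W) before move(2) would end elsewhere — order is forced
begin: x=3 y=7 heading=S
t=1 move(2) ⇒ x=3 y=5 heading=S
t=2 face(W) ⇒ x=3 y=5 heading=W
all 36 alternatives checked — unique.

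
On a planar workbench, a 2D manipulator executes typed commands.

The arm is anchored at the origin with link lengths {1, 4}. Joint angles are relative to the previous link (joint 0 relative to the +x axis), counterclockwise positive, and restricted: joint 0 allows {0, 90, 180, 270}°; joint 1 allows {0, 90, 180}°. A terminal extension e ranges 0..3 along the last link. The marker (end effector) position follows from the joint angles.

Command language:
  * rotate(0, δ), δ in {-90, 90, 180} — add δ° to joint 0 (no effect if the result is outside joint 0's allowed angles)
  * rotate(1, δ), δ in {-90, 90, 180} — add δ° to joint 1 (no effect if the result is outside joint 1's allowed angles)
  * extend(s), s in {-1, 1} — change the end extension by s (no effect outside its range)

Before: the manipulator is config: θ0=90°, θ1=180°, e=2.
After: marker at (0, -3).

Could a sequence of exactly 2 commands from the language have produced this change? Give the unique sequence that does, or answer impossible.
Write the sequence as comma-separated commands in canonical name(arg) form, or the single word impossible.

initial: config: θ0=90°, θ1=180°, e=2
1. extend(-1) → config: θ0=90°, θ1=180°, e=1
2. extend(-1) → config: θ0=90°, θ1=180°, e=0
all 64 alternatives checked — unique.

extend(-1), extend(-1)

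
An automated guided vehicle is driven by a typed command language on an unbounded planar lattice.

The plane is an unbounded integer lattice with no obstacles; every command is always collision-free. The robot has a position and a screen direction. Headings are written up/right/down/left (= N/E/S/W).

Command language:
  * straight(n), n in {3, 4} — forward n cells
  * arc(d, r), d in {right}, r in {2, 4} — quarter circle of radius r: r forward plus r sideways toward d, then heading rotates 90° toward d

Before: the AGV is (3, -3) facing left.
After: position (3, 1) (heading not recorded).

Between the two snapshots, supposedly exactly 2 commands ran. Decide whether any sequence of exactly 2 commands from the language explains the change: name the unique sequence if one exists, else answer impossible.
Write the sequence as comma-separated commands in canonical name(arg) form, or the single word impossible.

arc(right, 2), arc(right, 2)

t0: (3, -3) facing left
step 1 (arc(right, 2)): (1, -1) facing up
step 2 (arc(right, 2)): (3, 1) facing right
no rival 2-sequence matches.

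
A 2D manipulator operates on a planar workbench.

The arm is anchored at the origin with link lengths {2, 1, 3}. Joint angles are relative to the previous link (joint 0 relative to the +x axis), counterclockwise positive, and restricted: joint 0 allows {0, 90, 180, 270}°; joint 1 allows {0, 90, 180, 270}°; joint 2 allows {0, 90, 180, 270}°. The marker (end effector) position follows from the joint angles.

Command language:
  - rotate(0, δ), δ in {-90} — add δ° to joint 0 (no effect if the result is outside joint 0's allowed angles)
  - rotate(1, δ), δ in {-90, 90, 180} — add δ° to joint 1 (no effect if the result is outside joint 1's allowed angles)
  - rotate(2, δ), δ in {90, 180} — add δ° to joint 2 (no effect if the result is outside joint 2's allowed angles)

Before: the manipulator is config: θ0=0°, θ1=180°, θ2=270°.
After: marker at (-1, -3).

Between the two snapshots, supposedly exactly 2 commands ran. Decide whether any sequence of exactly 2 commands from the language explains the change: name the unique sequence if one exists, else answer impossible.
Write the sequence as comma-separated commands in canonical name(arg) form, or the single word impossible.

start: config: θ0=0°, θ1=180°, θ2=270°
1. rotate(0, -90) → config: θ0=270°, θ1=180°, θ2=270°
2. rotate(0, -90) → config: θ0=180°, θ1=180°, θ2=270°
all 36 alternatives checked — unique.

rotate(0, -90), rotate(0, -90)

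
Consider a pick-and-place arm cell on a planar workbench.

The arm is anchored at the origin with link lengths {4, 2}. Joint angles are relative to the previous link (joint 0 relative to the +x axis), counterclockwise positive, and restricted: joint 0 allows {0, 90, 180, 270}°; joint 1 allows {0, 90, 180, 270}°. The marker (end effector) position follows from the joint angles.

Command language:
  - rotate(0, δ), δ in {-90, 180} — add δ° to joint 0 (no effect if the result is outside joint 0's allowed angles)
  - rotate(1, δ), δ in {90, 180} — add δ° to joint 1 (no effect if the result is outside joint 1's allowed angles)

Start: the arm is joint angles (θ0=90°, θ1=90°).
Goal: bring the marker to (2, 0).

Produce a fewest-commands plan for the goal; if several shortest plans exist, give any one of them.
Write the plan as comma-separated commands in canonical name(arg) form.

start: joint angles (θ0=90°, θ1=90°)
t=1 rotate(0, -90) ⇒ joint angles (θ0=0°, θ1=90°)
t=2 rotate(1, 90) ⇒ joint angles (θ0=0°, θ1=180°)
nothing shorter than 2 reaches the goal.

rotate(0, -90), rotate(1, 90)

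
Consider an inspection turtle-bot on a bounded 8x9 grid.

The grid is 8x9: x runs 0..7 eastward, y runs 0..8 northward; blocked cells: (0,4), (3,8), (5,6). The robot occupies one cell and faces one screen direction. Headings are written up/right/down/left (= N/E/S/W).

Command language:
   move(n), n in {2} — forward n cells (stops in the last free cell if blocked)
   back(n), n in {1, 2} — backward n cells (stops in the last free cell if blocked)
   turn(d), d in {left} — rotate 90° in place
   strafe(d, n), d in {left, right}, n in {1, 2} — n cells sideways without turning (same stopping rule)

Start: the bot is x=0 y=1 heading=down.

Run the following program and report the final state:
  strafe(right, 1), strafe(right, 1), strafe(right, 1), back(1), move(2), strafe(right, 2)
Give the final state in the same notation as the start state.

x=0 y=0 heading=down

begin: x=0 y=1 heading=down
[1] after strafe(right, 1): x=0 y=1 heading=down
[2] after strafe(right, 1): x=0 y=1 heading=down
[3] after strafe(right, 1): x=0 y=1 heading=down
[4] after back(1): x=0 y=2 heading=down
[5] after move(2): x=0 y=0 heading=down
[6] after strafe(right, 2): x=0 y=0 heading=down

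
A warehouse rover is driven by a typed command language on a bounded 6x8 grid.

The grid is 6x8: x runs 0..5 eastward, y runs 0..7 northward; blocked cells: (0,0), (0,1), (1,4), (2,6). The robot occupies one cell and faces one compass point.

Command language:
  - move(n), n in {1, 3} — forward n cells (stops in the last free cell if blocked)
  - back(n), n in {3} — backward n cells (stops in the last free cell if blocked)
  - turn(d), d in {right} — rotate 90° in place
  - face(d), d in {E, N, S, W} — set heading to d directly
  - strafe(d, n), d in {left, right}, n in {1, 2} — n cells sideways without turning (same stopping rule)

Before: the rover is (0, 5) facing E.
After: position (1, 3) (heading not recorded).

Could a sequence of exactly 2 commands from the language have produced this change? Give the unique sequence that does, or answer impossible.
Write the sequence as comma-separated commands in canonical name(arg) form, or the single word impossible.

key: running move(1) before strafe(right, 2) would end elsewhere — order is forced
t0: (0, 5) facing E
1. strafe(right, 2) → (0, 3) facing E
2. move(1) → (1, 3) facing E
uniquely the one of 144 2-step routes that fits.

strafe(right, 2), move(1)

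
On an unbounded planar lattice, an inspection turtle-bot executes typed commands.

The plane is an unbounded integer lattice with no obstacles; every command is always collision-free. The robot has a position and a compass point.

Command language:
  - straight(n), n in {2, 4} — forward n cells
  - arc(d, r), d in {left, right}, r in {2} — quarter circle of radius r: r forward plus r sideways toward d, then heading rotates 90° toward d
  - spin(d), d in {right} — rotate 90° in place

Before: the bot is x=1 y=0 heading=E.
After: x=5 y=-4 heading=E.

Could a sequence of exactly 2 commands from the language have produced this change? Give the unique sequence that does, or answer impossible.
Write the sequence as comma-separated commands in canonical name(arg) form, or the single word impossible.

arc(right, 2), arc(left, 2)

key: still facing E at the end — net rotation zero over 2 steps
from: x=1 y=0 heading=E
step 1 (arc(right, 2)): x=3 y=-2 heading=S
step 2 (arc(left, 2)): x=5 y=-4 heading=E
no other 2-command option fits: unique.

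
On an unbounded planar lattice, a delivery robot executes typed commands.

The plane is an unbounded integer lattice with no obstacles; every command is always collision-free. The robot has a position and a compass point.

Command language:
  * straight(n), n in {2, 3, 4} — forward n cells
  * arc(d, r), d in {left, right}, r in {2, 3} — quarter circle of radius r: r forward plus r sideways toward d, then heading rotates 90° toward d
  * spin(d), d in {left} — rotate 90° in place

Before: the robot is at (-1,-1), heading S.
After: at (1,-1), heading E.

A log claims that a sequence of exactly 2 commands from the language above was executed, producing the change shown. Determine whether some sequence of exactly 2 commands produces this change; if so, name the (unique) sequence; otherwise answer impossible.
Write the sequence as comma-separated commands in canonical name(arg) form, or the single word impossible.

key: position moved to (1,-1) AND the heading swung to E — translation plus rotation needed
begin: at (-1,-1), heading S
step 1 (spin(left)): at (-1,-1), heading E
step 2 (straight(2)): at (1,-1), heading E
no other 2-command option fits: unique.

spin(left), straight(2)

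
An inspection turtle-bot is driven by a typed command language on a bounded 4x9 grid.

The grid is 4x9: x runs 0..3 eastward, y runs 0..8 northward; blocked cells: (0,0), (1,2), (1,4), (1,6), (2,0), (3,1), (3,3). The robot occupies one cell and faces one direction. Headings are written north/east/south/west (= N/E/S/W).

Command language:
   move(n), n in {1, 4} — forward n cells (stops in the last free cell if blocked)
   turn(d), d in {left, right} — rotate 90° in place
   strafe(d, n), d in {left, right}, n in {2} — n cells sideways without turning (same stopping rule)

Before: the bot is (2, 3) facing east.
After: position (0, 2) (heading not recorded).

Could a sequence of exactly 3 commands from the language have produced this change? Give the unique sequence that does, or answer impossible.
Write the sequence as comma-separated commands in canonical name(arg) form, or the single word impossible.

key: running move(1) before turn(right) would end elsewhere — order is forced
t0: (2, 3) facing east
[1] after turn(right): (2, 3) facing south
[2] after strafe(right, 2): (0, 3) facing south
[3] after move(1): (0, 2) facing south
no other 3-command option fits: unique.

turn(right), strafe(right, 2), move(1)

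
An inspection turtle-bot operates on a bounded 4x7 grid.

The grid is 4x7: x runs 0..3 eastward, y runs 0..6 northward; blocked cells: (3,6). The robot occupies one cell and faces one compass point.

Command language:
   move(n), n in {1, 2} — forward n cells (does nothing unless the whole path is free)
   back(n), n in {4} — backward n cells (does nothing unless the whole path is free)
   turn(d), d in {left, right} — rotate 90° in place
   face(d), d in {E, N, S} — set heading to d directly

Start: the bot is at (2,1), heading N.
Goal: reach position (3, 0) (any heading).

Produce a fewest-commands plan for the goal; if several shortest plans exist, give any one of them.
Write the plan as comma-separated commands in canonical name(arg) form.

turn(right), move(1), turn(right), move(1)

from: at (2,1), heading N
1. turn(right) → at (2,1), heading E
2. move(1) → at (3,1), heading E
3. turn(right) → at (3,1), heading S
4. move(1) → at (3,0), heading S
no 3-step plan works, so 4 is optimal.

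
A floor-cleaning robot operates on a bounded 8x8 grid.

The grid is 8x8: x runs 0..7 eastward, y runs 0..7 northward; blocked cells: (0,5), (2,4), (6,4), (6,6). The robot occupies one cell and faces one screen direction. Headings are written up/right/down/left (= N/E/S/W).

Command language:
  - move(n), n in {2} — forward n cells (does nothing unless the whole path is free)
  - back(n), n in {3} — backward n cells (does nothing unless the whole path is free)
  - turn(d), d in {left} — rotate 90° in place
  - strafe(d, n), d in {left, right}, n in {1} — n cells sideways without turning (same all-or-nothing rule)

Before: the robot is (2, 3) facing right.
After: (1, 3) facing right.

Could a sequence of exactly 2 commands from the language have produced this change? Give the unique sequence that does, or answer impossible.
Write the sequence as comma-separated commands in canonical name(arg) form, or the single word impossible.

move(2), back(3)

key: still facing E at the end — nothing in the sequence rotates
start: (2, 3) facing right
[1] after move(2): (4, 3) facing right
[2] after back(3): (1, 3) facing right
no other 2-command option fits: unique.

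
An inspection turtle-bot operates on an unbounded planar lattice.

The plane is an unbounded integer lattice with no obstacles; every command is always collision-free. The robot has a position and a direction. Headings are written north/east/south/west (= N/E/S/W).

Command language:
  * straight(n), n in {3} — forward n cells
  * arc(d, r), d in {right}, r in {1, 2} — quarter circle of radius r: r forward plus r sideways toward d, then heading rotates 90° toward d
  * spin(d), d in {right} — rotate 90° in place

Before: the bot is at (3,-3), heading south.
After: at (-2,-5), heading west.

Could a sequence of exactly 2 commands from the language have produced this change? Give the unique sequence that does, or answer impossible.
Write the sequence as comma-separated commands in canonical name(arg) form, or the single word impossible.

key: running straight(3) before arc(right, 2) would end elsewhere — order is forced
begin: at (3,-3), heading south
t=1 arc(right, 2) ⇒ at (1,-5), heading west
t=2 straight(3) ⇒ at (-2,-5), heading west
no other 2-command option fits: unique.

arc(right, 2), straight(3)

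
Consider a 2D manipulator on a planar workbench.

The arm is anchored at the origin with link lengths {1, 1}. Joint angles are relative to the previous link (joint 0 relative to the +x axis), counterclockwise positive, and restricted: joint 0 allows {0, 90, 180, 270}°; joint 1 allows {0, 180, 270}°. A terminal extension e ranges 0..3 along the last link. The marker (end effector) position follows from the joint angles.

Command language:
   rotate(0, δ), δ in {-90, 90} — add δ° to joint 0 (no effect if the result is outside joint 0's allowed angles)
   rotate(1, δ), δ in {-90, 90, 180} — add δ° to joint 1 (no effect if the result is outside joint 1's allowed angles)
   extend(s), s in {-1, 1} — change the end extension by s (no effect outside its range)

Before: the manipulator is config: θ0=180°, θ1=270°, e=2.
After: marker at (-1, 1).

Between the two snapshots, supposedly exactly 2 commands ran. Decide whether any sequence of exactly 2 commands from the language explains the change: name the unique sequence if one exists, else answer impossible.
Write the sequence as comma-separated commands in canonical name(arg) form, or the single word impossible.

extend(-1), extend(-1)

begin: config: θ0=180°, θ1=270°, e=2
t=1 extend(-1) ⇒ config: θ0=180°, θ1=270°, e=1
t=2 extend(-1) ⇒ config: θ0=180°, θ1=270°, e=0
uniquely the one of 49 2-step routes that fits.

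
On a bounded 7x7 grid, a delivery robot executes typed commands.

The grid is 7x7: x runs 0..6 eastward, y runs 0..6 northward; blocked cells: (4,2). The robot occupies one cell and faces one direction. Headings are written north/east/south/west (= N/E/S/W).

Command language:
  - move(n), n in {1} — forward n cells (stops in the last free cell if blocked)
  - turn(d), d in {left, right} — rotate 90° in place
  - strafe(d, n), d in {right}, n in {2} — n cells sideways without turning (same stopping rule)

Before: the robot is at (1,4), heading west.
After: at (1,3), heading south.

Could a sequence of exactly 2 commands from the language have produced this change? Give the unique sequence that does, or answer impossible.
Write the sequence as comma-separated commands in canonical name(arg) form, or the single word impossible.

key: position moved to (1,3) AND the heading swung to S — translation plus rotation needed
begin: at (1,4), heading west
1. turn(left) → at (1,4), heading south
2. move(1) → at (1,3), heading south
all 16 alternatives checked — unique.

turn(left), move(1)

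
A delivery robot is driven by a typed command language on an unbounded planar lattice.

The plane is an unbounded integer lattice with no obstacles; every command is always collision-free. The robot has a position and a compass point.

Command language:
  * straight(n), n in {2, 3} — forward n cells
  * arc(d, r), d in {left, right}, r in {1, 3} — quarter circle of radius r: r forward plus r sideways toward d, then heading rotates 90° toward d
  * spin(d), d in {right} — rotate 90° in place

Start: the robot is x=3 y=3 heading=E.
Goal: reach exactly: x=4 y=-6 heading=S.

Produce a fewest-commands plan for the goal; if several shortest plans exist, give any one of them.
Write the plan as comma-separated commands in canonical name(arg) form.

initial: x=3 y=3 heading=E
1. arc(right, 1) → x=4 y=2 heading=S
2. straight(3) → x=4 y=-1 heading=S
3. straight(3) → x=4 y=-4 heading=S
4. straight(2) → x=4 y=-6 heading=S
nothing shorter than 4 reaches the goal.

arc(right, 1), straight(3), straight(3), straight(2)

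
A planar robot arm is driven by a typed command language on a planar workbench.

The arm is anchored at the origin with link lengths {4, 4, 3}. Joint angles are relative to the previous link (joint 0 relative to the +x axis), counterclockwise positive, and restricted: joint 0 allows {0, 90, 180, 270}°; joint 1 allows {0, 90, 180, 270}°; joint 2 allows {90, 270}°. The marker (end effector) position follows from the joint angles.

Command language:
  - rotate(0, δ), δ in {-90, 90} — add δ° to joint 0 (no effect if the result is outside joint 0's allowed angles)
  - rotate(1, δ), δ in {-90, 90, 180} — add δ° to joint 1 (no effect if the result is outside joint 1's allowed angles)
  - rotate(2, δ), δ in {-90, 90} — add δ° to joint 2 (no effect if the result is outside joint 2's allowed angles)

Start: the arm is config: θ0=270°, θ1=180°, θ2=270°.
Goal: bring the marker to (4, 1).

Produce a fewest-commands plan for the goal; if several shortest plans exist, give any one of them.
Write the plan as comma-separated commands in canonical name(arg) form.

initial: config: θ0=270°, θ1=180°, θ2=270°
[1] after rotate(0, -90): config: θ0=180°, θ1=180°, θ2=270°
[2] after rotate(0, -90): config: θ0=90°, θ1=180°, θ2=270°
[3] after rotate(1, 90): config: θ0=90°, θ1=270°, θ2=270°
minimal: 3 command(s), checked below 3.

rotate(0, -90), rotate(0, -90), rotate(1, 90)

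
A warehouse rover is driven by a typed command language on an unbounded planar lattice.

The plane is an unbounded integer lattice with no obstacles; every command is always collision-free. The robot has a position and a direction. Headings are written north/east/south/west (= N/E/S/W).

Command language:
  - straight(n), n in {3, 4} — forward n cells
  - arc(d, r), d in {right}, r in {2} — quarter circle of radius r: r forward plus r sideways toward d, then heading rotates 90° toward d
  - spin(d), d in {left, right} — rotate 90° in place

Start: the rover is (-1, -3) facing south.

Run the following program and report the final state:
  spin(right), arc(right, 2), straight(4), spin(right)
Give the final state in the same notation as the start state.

initial: (-1, -3) facing south
[1] after spin(right): (-1, -3) facing west
[2] after arc(right, 2): (-3, -1) facing north
[3] after straight(4): (-3, 3) facing north
[4] after spin(right): (-3, 3) facing east

(-3, 3) facing east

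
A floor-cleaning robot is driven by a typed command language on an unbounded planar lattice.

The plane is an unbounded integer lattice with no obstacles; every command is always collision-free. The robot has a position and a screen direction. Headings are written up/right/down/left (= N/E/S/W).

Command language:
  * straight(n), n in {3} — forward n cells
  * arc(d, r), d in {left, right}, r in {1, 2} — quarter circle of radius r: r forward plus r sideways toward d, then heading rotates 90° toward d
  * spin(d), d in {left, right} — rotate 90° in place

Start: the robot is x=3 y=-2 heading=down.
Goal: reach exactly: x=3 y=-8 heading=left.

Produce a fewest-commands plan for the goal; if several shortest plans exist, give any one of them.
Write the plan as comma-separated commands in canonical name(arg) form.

from: x=3 y=-2 heading=down
1. straight(3) → x=3 y=-5 heading=down
2. straight(3) → x=3 y=-8 heading=down
3. spin(right) → x=3 y=-8 heading=left
no 2-step plan works, so 3 is optimal.

straight(3), straight(3), spin(right)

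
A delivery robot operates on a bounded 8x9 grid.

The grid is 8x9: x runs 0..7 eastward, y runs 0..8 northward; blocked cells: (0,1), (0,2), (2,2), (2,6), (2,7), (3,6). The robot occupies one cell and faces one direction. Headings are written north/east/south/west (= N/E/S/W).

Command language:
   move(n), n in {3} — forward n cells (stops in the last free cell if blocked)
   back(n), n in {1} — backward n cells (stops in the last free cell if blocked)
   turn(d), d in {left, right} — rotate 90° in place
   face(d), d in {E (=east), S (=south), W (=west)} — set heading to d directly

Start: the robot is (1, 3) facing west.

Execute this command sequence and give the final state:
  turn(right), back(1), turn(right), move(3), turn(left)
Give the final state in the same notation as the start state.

begin: (1, 3) facing west
1. turn(right) → (1, 3) facing north
2. back(1) → (1, 2) facing north
3. turn(right) → (1, 2) facing east
4. move(3) → (1, 2) facing east
5. turn(left) → (1, 2) facing north

(1, 2) facing north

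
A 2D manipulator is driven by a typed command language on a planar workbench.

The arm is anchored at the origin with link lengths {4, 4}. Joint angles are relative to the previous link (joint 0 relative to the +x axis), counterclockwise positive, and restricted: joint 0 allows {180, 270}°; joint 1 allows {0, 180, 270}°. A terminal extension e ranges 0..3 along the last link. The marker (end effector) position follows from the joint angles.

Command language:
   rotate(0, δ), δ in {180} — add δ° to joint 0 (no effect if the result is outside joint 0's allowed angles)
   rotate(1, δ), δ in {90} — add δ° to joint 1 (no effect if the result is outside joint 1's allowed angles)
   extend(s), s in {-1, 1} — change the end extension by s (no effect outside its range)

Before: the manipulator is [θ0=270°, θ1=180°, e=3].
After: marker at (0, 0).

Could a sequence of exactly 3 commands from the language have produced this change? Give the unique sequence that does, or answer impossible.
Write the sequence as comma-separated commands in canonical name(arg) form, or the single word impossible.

start: [θ0=270°, θ1=180°, e=3]
step 1 (extend(-1)): [θ0=270°, θ1=180°, e=2]
step 2 (extend(-1)): [θ0=270°, θ1=180°, e=1]
step 3 (extend(-1)): [θ0=270°, θ1=180°, e=0]
uniquely the one of 64 3-step routes that fits.

extend(-1), extend(-1), extend(-1)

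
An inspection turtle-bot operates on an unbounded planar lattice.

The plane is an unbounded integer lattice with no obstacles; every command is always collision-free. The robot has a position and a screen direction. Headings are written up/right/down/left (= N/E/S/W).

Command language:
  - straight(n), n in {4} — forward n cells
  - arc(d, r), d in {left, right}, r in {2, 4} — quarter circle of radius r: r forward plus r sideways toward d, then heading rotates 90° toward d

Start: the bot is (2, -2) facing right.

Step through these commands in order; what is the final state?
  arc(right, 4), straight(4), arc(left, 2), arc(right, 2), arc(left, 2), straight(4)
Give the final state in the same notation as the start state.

initial: (2, -2) facing right
step 1 (arc(right, 4)): (6, -6) facing down
step 2 (straight(4)): (6, -10) facing down
step 3 (arc(left, 2)): (8, -12) facing right
step 4 (arc(right, 2)): (10, -14) facing down
step 5 (arc(left, 2)): (12, -16) facing right
step 6 (straight(4)): (16, -16) facing right

(16, -16) facing right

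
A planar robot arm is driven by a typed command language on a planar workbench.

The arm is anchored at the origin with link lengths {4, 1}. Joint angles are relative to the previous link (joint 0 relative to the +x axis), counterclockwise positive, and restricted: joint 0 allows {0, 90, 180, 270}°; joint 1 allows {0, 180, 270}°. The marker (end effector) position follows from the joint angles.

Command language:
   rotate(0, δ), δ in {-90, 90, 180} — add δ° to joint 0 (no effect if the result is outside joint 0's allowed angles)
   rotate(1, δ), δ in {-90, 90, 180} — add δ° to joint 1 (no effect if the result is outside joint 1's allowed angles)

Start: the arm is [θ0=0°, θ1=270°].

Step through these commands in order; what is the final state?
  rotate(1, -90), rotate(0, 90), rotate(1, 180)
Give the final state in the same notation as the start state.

t0: [θ0=0°, θ1=270°]
t=1 rotate(1, -90) ⇒ [θ0=0°, θ1=180°]
t=2 rotate(0, 90) ⇒ [θ0=90°, θ1=180°]
t=3 rotate(1, 180) ⇒ [θ0=90°, θ1=0°]

[θ0=90°, θ1=0°]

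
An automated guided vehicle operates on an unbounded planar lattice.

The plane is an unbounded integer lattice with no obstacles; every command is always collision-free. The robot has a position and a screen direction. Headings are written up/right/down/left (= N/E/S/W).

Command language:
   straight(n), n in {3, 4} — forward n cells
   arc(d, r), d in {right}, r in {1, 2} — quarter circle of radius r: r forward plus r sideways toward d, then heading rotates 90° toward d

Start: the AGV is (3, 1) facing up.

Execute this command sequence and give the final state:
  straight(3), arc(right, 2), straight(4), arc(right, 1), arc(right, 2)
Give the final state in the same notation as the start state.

(8, 3) facing left

from: (3, 1) facing up
step 1 (straight(3)): (3, 4) facing up
step 2 (arc(right, 2)): (5, 6) facing right
step 3 (straight(4)): (9, 6) facing right
step 4 (arc(right, 1)): (10, 5) facing down
step 5 (arc(right, 2)): (8, 3) facing left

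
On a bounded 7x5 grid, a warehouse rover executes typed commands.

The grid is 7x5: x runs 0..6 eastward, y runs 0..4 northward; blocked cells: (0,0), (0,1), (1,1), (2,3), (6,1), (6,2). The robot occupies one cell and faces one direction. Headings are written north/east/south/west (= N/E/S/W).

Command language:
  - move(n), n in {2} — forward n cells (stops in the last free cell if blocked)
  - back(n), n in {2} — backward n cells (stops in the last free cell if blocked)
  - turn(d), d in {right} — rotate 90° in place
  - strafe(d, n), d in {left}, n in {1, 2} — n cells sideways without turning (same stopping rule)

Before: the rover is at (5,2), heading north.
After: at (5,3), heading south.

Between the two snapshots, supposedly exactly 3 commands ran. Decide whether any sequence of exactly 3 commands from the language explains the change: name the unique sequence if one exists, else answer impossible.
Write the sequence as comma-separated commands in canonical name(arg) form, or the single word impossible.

key: position moved to (5,3) AND the heading swung to S — translation plus rotation needed
t0: at (5,2), heading north
t=1 turn(right) ⇒ at (5,2), heading east
t=2 strafe(left, 1) ⇒ at (5,3), heading east
t=3 turn(right) ⇒ at (5,3), heading south
uniquely the one of 125 3-step routes that fits.

turn(right), strafe(left, 1), turn(right)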